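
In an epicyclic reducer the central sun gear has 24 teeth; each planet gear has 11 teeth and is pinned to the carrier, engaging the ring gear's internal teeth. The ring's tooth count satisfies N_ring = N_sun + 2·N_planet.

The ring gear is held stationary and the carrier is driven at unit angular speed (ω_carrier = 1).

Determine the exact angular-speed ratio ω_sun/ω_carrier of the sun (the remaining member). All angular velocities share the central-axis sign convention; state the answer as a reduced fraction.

35/12

N_ring = 24 + 2·11 = 46
24(ω_s−ω_c) = −46(ω_r−ω_c),  ω_r=0, ω_c=1
ω_s = 1 − (46/24)(0−1) = 35/12
ω_s/ω_c = 35/12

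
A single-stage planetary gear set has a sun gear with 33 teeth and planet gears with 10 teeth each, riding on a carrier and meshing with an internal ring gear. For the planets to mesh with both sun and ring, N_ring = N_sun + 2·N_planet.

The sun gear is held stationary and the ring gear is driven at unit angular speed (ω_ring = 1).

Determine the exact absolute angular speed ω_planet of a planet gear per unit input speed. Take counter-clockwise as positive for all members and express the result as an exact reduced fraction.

N_ring = 33 + 2·10 = 53
33(ω_s−ω_c) = −53(ω_r−ω_c),  ω_s=0, ω_r=1
33(0−ω_c) = −53(1−ω_c)  ⇒  86ω_c = 53  ⇒  ω_c = 53/86
sun–planet: 33·(0−53/86) = −10·(ω_p−ω_c)  ⇒  ω_p−ω_c = −(33/10)·(-53/86) = 1749/860
ω_p = 53/86 + 1749/860 = 53/20

53/20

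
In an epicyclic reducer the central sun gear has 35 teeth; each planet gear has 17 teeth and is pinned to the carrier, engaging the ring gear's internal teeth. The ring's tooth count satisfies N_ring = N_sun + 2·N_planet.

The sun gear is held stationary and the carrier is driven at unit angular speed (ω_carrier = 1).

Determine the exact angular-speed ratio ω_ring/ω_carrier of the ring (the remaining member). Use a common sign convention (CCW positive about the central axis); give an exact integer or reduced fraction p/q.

104/69

N_ring = 35 + 2·17 = 69
35(ω_s−ω_c) = −69(ω_r−ω_c),  ω_s=0, ω_c=1
ω_r = 1 − (35/69)(0−1) = 104/69
ω_r/ω_c = 104/69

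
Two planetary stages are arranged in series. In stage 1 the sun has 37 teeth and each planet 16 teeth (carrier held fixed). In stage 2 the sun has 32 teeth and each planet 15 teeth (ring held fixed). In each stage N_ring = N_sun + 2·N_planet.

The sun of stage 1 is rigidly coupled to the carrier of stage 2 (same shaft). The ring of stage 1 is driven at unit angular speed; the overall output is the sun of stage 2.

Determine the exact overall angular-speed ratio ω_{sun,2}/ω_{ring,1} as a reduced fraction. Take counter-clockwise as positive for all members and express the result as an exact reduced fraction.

-3243/592

Stage 1: N_ring = 37 + 2·16 = 69
Stage 1: 37(ω_s−ω_c) = −69(ω_r−ω_c),  ω_c=0, ω_r=1
Stage 1: ω_s = 0 − (69/37)(1−0) = -69/37
  ⇒ ω_s¹/ω_r¹ = -69/37
Stage 2: N_ring = 32 + 2·15 = 62
Stage 2: 32(ω_s−ω_c) = −62(ω_r−ω_c),  ω_r=0, ω_c=1
Stage 2: ω_s = 1 − (62/32)(0−1) = 47/16
  ⇒ ω_s²/ω_c² = 47/16
Coupling ω_c² = ω_s¹ ⇒ overall = -69/37 × 47/16 = -3243/592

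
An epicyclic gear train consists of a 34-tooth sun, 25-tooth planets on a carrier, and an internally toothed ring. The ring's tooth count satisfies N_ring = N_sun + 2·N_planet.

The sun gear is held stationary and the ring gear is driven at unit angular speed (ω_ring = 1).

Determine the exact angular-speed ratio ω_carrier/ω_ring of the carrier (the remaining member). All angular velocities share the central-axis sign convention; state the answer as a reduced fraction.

N_ring = 34 + 2·25 = 84
34(ω_s−ω_c) = −84(ω_r−ω_c),  ω_s=0, ω_r=1
34(0−ω_c) = −84(1−ω_c)  ⇒  118ω_c = 84  ⇒  ω_c = 42/59
ω_c/ω_r = 42/59

42/59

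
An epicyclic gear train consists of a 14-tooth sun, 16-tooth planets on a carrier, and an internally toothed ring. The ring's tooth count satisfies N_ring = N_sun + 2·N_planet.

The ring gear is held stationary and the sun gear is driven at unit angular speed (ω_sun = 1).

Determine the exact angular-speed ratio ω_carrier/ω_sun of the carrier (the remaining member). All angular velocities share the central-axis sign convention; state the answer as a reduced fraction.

7/30

N_ring = 14 + 2·16 = 46
14(ω_s−ω_c) = −46(ω_r−ω_c),  ω_r=0, ω_s=1
14(1−ω_c) = −46(0−ω_c)  ⇒  60ω_c = 14  ⇒  ω_c = 7/30
ω_c/ω_s = 7/30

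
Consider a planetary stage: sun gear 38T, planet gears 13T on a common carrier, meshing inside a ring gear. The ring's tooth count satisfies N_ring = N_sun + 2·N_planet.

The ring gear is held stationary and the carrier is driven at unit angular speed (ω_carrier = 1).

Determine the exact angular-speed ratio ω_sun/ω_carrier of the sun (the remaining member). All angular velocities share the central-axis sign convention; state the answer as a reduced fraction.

N_ring = 38 + 2·13 = 64
38(ω_s−ω_c) = −64(ω_r−ω_c),  ω_r=0, ω_c=1
ω_s = 1 − (64/38)(0−1) = 51/19
ω_s/ω_c = 51/19

51/19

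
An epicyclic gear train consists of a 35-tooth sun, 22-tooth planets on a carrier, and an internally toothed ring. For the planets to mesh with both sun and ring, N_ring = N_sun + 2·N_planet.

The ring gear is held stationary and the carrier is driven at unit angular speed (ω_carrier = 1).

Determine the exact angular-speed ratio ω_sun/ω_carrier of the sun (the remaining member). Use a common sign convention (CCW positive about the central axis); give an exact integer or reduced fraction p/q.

114/35

N_ring = 35 + 2·22 = 79
35(ω_s−ω_c) = −79(ω_r−ω_c),  ω_r=0, ω_c=1
ω_s = 1 − (79/35)(0−1) = 114/35
ω_s/ω_c = 114/35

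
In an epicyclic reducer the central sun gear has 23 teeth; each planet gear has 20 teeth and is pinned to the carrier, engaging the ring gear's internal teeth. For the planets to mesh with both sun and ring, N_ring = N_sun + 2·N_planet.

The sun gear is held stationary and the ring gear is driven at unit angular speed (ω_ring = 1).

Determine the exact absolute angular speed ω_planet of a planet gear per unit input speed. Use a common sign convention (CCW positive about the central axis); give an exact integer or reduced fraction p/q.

63/40

N_ring = 23 + 2·20 = 63
23(ω_s−ω_c) = −63(ω_r−ω_c),  ω_s=0, ω_r=1
23(0−ω_c) = −63(1−ω_c)  ⇒  86ω_c = 63  ⇒  ω_c = 63/86
sun–planet: 23·(0−63/86) = −20·(ω_p−ω_c)  ⇒  ω_p−ω_c = −(23/20)·(-63/86) = 1449/1720
ω_p = 63/86 + 1449/1720 = 63/40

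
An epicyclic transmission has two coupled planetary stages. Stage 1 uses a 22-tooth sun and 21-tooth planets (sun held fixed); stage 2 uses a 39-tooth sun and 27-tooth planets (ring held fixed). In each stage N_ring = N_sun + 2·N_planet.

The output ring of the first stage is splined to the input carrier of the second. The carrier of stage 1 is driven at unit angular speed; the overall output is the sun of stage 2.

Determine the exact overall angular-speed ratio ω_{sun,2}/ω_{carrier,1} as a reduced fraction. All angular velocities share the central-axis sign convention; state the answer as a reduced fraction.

473/104

Stage 1: N_ring = 22 + 2·21 = 64
Stage 1: 22(ω_s−ω_c) = −64(ω_r−ω_c),  ω_s=0, ω_c=1
Stage 1: ω_r = 1 − (22/64)(0−1) = 43/32
  ⇒ ω_r¹/ω_c¹ = 43/32
Stage 2: N_ring = 39 + 2·27 = 93
Stage 2: 39(ω_s−ω_c) = −93(ω_r−ω_c),  ω_r=0, ω_c=1
Stage 2: ω_s = 1 − (93/39)(0−1) = 44/13
  ⇒ ω_s²/ω_c² = 44/13
Coupling ω_c² = ω_r¹ ⇒ overall = 43/32 × 44/13 = 473/104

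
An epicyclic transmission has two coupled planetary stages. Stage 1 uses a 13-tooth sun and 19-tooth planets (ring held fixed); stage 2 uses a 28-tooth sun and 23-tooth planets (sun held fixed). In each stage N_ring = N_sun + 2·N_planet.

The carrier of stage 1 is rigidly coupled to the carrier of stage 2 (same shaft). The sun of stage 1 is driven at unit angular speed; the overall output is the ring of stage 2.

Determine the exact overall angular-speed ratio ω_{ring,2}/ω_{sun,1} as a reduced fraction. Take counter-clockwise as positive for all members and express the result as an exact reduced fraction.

Stage 1: N_ring = 13 + 2·19 = 51
Stage 1: 13(ω_s−ω_c) = −51(ω_r−ω_c),  ω_r=0, ω_s=1
Stage 1: 13(1−ω_c) = −51(0−ω_c)  ⇒  64ω_c = 13  ⇒  ω_c = 13/64
  ⇒ ω_c¹/ω_s¹ = 13/64
Stage 2: N_ring = 28 + 2·23 = 74
Stage 2: 28(ω_s−ω_c) = −74(ω_r−ω_c),  ω_s=0, ω_c=1
Stage 2: ω_r = 1 − (28/74)(0−1) = 51/37
  ⇒ ω_r²/ω_c² = 51/37
Coupling ω_c² = ω_c¹ ⇒ overall = 13/64 × 51/37 = 663/2368

663/2368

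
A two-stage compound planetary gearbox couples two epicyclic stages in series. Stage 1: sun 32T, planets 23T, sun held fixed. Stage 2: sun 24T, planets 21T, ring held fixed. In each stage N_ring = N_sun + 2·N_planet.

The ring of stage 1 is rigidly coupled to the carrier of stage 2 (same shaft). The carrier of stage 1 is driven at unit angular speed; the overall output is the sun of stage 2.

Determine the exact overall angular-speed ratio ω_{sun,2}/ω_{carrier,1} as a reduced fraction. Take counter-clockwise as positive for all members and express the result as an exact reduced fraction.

275/52

Stage 1: N_ring = 32 + 2·23 = 78
Stage 1: 32(ω_s−ω_c) = −78(ω_r−ω_c),  ω_s=0, ω_c=1
Stage 1: ω_r = 1 − (32/78)(0−1) = 55/39
  ⇒ ω_r¹/ω_c¹ = 55/39
Stage 2: N_ring = 24 + 2·21 = 66
Stage 2: 24(ω_s−ω_c) = −66(ω_r−ω_c),  ω_r=0, ω_c=1
Stage 2: ω_s = 1 − (66/24)(0−1) = 15/4
  ⇒ ω_s²/ω_c² = 15/4
Coupling ω_c² = ω_r¹ ⇒ overall = 55/39 × 15/4 = 275/52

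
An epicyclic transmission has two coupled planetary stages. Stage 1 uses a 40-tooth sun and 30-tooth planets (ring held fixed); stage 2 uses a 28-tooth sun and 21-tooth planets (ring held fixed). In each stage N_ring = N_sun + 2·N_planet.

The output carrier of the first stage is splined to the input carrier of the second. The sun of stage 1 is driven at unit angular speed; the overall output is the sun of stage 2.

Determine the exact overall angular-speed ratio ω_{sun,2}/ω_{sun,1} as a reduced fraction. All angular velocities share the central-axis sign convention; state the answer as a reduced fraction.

Stage 1: N_ring = 40 + 2·30 = 100
Stage 1: 40(ω_s−ω_c) = −100(ω_r−ω_c),  ω_r=0, ω_s=1
Stage 1: 40(1−ω_c) = −100(0−ω_c)  ⇒  140ω_c = 40  ⇒  ω_c = 2/7
  ⇒ ω_c¹/ω_s¹ = 2/7
Stage 2: N_ring = 28 + 2·21 = 70
Stage 2: 28(ω_s−ω_c) = −70(ω_r−ω_c),  ω_r=0, ω_c=1
Stage 2: ω_s = 1 − (70/28)(0−1) = 7/2
  ⇒ ω_s²/ω_c² = 7/2
Coupling ω_c² = ω_c¹ ⇒ overall = 2/7 × 7/2 = 1

1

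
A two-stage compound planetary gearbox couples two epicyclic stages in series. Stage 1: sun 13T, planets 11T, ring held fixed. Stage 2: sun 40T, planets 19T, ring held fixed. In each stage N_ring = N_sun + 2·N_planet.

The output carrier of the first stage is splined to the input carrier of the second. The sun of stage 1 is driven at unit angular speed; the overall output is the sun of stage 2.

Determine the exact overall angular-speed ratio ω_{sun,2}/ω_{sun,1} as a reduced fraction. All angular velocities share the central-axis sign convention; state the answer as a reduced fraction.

767/960

Stage 1: N_ring = 13 + 2·11 = 35
Stage 1: 13(ω_s−ω_c) = −35(ω_r−ω_c),  ω_r=0, ω_s=1
Stage 1: 13(1−ω_c) = −35(0−ω_c)  ⇒  48ω_c = 13  ⇒  ω_c = 13/48
  ⇒ ω_c¹/ω_s¹ = 13/48
Stage 2: N_ring = 40 + 2·19 = 78
Stage 2: 40(ω_s−ω_c) = −78(ω_r−ω_c),  ω_r=0, ω_c=1
Stage 2: ω_s = 1 − (78/40)(0−1) = 59/20
  ⇒ ω_s²/ω_c² = 59/20
Coupling ω_c² = ω_c¹ ⇒ overall = 13/48 × 59/20 = 767/960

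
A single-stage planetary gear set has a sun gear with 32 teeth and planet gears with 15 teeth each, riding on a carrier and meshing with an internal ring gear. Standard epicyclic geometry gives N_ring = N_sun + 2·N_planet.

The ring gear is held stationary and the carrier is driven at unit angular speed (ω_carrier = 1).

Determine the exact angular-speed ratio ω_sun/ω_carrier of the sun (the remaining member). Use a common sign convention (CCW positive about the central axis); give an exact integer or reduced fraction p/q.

47/16

N_ring = 32 + 2·15 = 62
32(ω_s−ω_c) = −62(ω_r−ω_c),  ω_r=0, ω_c=1
ω_s = 1 − (62/32)(0−1) = 47/16
ω_s/ω_c = 47/16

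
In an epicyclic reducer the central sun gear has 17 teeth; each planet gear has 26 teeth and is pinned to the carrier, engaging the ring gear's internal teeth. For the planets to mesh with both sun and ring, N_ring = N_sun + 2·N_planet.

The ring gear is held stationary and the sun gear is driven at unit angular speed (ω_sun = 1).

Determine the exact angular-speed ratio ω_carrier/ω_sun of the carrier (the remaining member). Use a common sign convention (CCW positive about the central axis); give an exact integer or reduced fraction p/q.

N_ring = 17 + 2·26 = 69
17(ω_s−ω_c) = −69(ω_r−ω_c),  ω_r=0, ω_s=1
17(1−ω_c) = −69(0−ω_c)  ⇒  86ω_c = 17  ⇒  ω_c = 17/86
ω_c/ω_s = 17/86

17/86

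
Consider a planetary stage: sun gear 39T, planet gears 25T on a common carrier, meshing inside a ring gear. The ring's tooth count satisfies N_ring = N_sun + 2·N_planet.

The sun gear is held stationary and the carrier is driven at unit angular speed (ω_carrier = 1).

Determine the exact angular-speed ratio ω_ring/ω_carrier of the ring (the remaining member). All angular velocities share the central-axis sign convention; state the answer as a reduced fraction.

128/89

N_ring = 39 + 2·25 = 89
39(ω_s−ω_c) = −89(ω_r−ω_c),  ω_s=0, ω_c=1
ω_r = 1 − (39/89)(0−1) = 128/89
ω_r/ω_c = 128/89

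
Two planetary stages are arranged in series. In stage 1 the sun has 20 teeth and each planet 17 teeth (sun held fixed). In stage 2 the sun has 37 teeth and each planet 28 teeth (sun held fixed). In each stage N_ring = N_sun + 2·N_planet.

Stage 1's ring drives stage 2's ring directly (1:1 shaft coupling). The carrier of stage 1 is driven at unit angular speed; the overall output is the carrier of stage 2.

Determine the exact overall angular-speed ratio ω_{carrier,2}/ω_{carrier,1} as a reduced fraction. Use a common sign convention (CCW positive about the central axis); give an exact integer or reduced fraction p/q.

1147/1170

Stage 1: N_ring = 20 + 2·17 = 54
Stage 1: 20(ω_s−ω_c) = −54(ω_r−ω_c),  ω_s=0, ω_c=1
Stage 1: ω_r = 1 − (20/54)(0−1) = 37/27
  ⇒ ω_r¹/ω_c¹ = 37/27
Stage 2: N_ring = 37 + 2·28 = 93
Stage 2: 37(ω_s−ω_c) = −93(ω_r−ω_c),  ω_s=0, ω_r=1
Stage 2: 37(0−ω_c) = −93(1−ω_c)  ⇒  130ω_c = 93  ⇒  ω_c = 93/130
  ⇒ ω_c²/ω_r² = 93/130
Coupling ω_r² = ω_r¹ ⇒ overall = 37/27 × 93/130 = 1147/1170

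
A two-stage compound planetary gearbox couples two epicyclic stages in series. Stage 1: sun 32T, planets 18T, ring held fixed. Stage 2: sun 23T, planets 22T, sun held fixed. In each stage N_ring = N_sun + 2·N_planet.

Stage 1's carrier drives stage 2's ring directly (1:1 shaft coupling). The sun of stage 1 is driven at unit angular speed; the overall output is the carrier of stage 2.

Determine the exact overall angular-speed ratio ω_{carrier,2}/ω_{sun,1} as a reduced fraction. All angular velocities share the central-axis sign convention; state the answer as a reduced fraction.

268/1125

Stage 1: N_ring = 32 + 2·18 = 68
Stage 1: 32(ω_s−ω_c) = −68(ω_r−ω_c),  ω_r=0, ω_s=1
Stage 1: 32(1−ω_c) = −68(0−ω_c)  ⇒  100ω_c = 32  ⇒  ω_c = 8/25
  ⇒ ω_c¹/ω_s¹ = 8/25
Stage 2: N_ring = 23 + 2·22 = 67
Stage 2: 23(ω_s−ω_c) = −67(ω_r−ω_c),  ω_s=0, ω_r=1
Stage 2: 23(0−ω_c) = −67(1−ω_c)  ⇒  90ω_c = 67  ⇒  ω_c = 67/90
  ⇒ ω_c²/ω_r² = 67/90
Coupling ω_r² = ω_c¹ ⇒ overall = 8/25 × 67/90 = 268/1125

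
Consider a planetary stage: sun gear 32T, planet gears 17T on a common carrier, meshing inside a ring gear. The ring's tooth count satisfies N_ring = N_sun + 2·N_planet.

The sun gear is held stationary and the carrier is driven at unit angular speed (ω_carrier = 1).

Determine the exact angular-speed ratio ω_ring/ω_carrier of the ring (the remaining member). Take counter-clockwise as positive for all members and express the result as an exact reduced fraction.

N_ring = 32 + 2·17 = 66
32(ω_s−ω_c) = −66(ω_r−ω_c),  ω_s=0, ω_c=1
ω_r = 1 − (32/66)(0−1) = 49/33
ω_r/ω_c = 49/33

49/33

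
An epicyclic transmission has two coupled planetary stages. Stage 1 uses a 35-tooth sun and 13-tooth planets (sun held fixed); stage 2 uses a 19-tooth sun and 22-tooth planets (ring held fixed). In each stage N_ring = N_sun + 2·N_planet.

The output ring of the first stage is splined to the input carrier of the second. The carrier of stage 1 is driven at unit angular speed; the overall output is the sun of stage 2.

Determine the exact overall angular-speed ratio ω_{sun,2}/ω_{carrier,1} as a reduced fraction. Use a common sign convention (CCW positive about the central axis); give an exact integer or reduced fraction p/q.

Stage 1: N_ring = 35 + 2·13 = 61
Stage 1: 35(ω_s−ω_c) = −61(ω_r−ω_c),  ω_s=0, ω_c=1
Stage 1: ω_r = 1 − (35/61)(0−1) = 96/61
  ⇒ ω_r¹/ω_c¹ = 96/61
Stage 2: N_ring = 19 + 2·22 = 63
Stage 2: 19(ω_s−ω_c) = −63(ω_r−ω_c),  ω_r=0, ω_c=1
Stage 2: ω_s = 1 − (63/19)(0−1) = 82/19
  ⇒ ω_s²/ω_c² = 82/19
Coupling ω_c² = ω_r¹ ⇒ overall = 96/61 × 82/19 = 7872/1159

7872/1159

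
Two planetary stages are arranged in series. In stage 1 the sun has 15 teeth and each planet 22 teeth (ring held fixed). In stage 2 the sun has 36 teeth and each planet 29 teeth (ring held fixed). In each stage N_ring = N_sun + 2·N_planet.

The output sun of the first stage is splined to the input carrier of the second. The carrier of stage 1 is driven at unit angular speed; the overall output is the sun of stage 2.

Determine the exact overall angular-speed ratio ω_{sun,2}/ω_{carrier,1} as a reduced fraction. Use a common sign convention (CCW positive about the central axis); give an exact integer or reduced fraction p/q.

481/27

Stage 1: N_ring = 15 + 2·22 = 59
Stage 1: 15(ω_s−ω_c) = −59(ω_r−ω_c),  ω_r=0, ω_c=1
Stage 1: ω_s = 1 − (59/15)(0−1) = 74/15
  ⇒ ω_s¹/ω_c¹ = 74/15
Stage 2: N_ring = 36 + 2·29 = 94
Stage 2: 36(ω_s−ω_c) = −94(ω_r−ω_c),  ω_r=0, ω_c=1
Stage 2: ω_s = 1 − (94/36)(0−1) = 65/18
  ⇒ ω_s²/ω_c² = 65/18
Coupling ω_c² = ω_s¹ ⇒ overall = 74/15 × 65/18 = 481/27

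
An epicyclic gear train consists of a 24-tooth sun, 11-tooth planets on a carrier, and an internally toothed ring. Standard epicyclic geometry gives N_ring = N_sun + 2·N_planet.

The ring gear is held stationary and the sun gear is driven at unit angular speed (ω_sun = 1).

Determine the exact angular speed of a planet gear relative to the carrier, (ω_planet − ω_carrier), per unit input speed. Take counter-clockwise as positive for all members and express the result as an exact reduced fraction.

N_ring = 24 + 2·11 = 46
24(ω_s−ω_c) = −46(ω_r−ω_c),  ω_r=0, ω_s=1
24(1−ω_c) = −46(0−ω_c)  ⇒  70ω_c = 24  ⇒  ω_c = 12/35
sun–planet: 24·(1−12/35) = −11·(ω_p−ω_c)  ⇒  ω_p−ω_c = −(24/11)·(23/35) = -552/385

-552/385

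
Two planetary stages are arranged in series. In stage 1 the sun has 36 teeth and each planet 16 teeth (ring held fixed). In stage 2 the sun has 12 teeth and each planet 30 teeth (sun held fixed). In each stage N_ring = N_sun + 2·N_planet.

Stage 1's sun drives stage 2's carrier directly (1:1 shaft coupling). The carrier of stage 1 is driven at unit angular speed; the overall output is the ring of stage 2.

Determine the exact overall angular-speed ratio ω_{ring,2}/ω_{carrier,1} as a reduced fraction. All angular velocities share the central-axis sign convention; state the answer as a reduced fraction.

91/27

Stage 1: N_ring = 36 + 2·16 = 68
Stage 1: 36(ω_s−ω_c) = −68(ω_r−ω_c),  ω_r=0, ω_c=1
Stage 1: ω_s = 1 − (68/36)(0−1) = 26/9
  ⇒ ω_s¹/ω_c¹ = 26/9
Stage 2: N_ring = 12 + 2·30 = 72
Stage 2: 12(ω_s−ω_c) = −72(ω_r−ω_c),  ω_s=0, ω_c=1
Stage 2: ω_r = 1 − (12/72)(0−1) = 7/6
  ⇒ ω_r²/ω_c² = 7/6
Coupling ω_c² = ω_s¹ ⇒ overall = 26/9 × 7/6 = 91/27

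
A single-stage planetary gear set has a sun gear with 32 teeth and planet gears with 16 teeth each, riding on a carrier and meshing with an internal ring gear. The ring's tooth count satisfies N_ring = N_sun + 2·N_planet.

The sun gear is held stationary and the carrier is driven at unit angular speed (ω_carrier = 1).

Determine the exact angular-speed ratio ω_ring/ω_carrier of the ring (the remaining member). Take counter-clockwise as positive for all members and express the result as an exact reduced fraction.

N_ring = 32 + 2·16 = 64
32(ω_s−ω_c) = −64(ω_r−ω_c),  ω_s=0, ω_c=1
ω_r = 1 − (32/64)(0−1) = 3/2
ω_r/ω_c = 3/2

3/2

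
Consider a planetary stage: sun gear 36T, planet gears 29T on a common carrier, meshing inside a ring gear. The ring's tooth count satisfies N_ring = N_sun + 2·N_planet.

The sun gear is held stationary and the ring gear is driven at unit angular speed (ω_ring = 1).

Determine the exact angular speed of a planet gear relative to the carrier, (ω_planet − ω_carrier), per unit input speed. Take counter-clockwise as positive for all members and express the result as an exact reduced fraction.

N_ring = 36 + 2·29 = 94
36(ω_s−ω_c) = −94(ω_r−ω_c),  ω_s=0, ω_r=1
36(0−ω_c) = −94(1−ω_c)  ⇒  130ω_c = 94  ⇒  ω_c = 47/65
sun–planet: 36·(0−47/65) = −29·(ω_p−ω_c)  ⇒  ω_p−ω_c = −(36/29)·(-47/65) = 1692/1885

1692/1885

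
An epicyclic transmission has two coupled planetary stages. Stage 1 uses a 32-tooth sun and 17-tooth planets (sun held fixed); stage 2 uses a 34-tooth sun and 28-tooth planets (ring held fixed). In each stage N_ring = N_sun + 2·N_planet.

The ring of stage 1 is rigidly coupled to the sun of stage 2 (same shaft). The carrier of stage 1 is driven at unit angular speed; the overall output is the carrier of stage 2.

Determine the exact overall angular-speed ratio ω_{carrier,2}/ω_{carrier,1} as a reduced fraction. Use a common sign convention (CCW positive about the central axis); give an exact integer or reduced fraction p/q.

Stage 1: N_ring = 32 + 2·17 = 66
Stage 1: 32(ω_s−ω_c) = −66(ω_r−ω_c),  ω_s=0, ω_c=1
Stage 1: ω_r = 1 − (32/66)(0−1) = 49/33
  ⇒ ω_r¹/ω_c¹ = 49/33
Stage 2: N_ring = 34 + 2·28 = 90
Stage 2: 34(ω_s−ω_c) = −90(ω_r−ω_c),  ω_r=0, ω_s=1
Stage 2: 34(1−ω_c) = −90(0−ω_c)  ⇒  124ω_c = 34  ⇒  ω_c = 17/62
  ⇒ ω_c²/ω_s² = 17/62
Coupling ω_s² = ω_r¹ ⇒ overall = 49/33 × 17/62 = 833/2046

833/2046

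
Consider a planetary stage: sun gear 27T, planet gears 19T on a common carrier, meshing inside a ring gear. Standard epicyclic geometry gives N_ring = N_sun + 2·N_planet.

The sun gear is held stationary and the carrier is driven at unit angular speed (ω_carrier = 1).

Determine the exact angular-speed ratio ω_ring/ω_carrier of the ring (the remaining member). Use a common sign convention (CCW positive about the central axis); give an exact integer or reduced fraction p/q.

92/65

N_ring = 27 + 2·19 = 65
27(ω_s−ω_c) = −65(ω_r−ω_c),  ω_s=0, ω_c=1
ω_r = 1 − (27/65)(0−1) = 92/65
ω_r/ω_c = 92/65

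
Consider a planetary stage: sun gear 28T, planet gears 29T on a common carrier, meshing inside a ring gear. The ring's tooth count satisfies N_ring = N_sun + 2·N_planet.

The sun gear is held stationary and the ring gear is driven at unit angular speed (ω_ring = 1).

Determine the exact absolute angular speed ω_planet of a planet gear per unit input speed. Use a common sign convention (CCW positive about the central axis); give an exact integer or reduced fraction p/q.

N_ring = 28 + 2·29 = 86
28(ω_s−ω_c) = −86(ω_r−ω_c),  ω_s=0, ω_r=1
28(0−ω_c) = −86(1−ω_c)  ⇒  114ω_c = 86  ⇒  ω_c = 43/57
sun–planet: 28·(0−43/57) = −29·(ω_p−ω_c)  ⇒  ω_p−ω_c = −(28/29)·(-43/57) = 1204/1653
ω_p = 43/57 + 1204/1653 = 43/29

43/29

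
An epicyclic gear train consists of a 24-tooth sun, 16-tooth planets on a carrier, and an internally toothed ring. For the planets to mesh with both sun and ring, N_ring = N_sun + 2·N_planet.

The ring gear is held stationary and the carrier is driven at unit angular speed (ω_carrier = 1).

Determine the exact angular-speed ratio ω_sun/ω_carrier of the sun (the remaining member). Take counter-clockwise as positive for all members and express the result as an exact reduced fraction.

N_ring = 24 + 2·16 = 56
24(ω_s−ω_c) = −56(ω_r−ω_c),  ω_r=0, ω_c=1
ω_s = 1 − (56/24)(0−1) = 10/3
ω_s/ω_c = 10/3

10/3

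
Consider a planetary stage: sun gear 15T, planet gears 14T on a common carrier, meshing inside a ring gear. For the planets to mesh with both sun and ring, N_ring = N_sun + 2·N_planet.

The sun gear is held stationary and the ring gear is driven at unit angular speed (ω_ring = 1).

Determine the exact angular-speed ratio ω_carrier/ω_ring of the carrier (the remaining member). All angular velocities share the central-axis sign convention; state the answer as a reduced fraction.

43/58

N_ring = 15 + 2·14 = 43
15(ω_s−ω_c) = −43(ω_r−ω_c),  ω_s=0, ω_r=1
15(0−ω_c) = −43(1−ω_c)  ⇒  58ω_c = 43  ⇒  ω_c = 43/58
ω_c/ω_r = 43/58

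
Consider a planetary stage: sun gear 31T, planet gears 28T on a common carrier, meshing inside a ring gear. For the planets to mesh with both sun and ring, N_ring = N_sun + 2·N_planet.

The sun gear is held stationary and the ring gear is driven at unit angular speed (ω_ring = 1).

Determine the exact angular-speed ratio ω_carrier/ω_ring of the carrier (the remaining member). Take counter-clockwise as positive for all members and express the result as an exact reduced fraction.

N_ring = 31 + 2·28 = 87
31(ω_s−ω_c) = −87(ω_r−ω_c),  ω_s=0, ω_r=1
31(0−ω_c) = −87(1−ω_c)  ⇒  118ω_c = 87  ⇒  ω_c = 87/118
ω_c/ω_r = 87/118

87/118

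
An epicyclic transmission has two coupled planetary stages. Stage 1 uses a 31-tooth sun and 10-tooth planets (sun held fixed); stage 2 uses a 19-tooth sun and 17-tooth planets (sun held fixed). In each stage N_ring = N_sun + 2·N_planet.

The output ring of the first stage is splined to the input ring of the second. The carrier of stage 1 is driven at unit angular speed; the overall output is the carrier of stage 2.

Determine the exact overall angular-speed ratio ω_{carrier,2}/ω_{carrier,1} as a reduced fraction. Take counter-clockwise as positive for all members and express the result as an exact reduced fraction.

Stage 1: N_ring = 31 + 2·10 = 51
Stage 1: 31(ω_s−ω_c) = −51(ω_r−ω_c),  ω_s=0, ω_c=1
Stage 1: ω_r = 1 − (31/51)(0−1) = 82/51
  ⇒ ω_r¹/ω_c¹ = 82/51
Stage 2: N_ring = 19 + 2·17 = 53
Stage 2: 19(ω_s−ω_c) = −53(ω_r−ω_c),  ω_s=0, ω_r=1
Stage 2: 19(0−ω_c) = −53(1−ω_c)  ⇒  72ω_c = 53  ⇒  ω_c = 53/72
  ⇒ ω_c²/ω_r² = 53/72
Coupling ω_r² = ω_r¹ ⇒ overall = 82/51 × 53/72 = 2173/1836

2173/1836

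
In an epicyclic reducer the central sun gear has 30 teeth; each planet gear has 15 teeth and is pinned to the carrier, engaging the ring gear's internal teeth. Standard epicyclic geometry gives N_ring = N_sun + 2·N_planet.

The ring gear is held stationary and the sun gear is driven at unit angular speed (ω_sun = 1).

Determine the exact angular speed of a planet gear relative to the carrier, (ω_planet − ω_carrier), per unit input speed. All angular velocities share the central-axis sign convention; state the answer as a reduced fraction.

-4/3

N_ring = 30 + 2·15 = 60
30(ω_s−ω_c) = −60(ω_r−ω_c),  ω_r=0, ω_s=1
30(1−ω_c) = −60(0−ω_c)  ⇒  90ω_c = 30  ⇒  ω_c = 1/3
sun–planet: 30·(1−1/3) = −15·(ω_p−ω_c)  ⇒  ω_p−ω_c = −(30/15)·(2/3) = -4/3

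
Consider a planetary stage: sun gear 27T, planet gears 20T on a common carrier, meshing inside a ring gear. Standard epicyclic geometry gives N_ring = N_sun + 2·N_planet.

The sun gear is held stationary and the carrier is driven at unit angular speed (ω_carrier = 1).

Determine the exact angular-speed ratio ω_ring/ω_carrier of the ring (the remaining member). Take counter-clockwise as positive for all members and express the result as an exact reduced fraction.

N_ring = 27 + 2·20 = 67
27(ω_s−ω_c) = −67(ω_r−ω_c),  ω_s=0, ω_c=1
ω_r = 1 − (27/67)(0−1) = 94/67
ω_r/ω_c = 94/67

94/67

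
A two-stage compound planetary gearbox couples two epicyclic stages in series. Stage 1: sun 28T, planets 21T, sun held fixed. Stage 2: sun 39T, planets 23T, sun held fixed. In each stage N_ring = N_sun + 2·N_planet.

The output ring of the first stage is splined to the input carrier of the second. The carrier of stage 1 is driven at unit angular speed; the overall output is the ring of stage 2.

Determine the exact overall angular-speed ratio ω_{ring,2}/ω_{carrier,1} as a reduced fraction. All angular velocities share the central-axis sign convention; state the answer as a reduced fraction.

Stage 1: N_ring = 28 + 2·21 = 70
Stage 1: 28(ω_s−ω_c) = −70(ω_r−ω_c),  ω_s=0, ω_c=1
Stage 1: ω_r = 1 − (28/70)(0−1) = 7/5
  ⇒ ω_r¹/ω_c¹ = 7/5
Stage 2: N_ring = 39 + 2·23 = 85
Stage 2: 39(ω_s−ω_c) = −85(ω_r−ω_c),  ω_s=0, ω_c=1
Stage 2: ω_r = 1 − (39/85)(0−1) = 124/85
  ⇒ ω_r²/ω_c² = 124/85
Coupling ω_c² = ω_r¹ ⇒ overall = 7/5 × 124/85 = 868/425

868/425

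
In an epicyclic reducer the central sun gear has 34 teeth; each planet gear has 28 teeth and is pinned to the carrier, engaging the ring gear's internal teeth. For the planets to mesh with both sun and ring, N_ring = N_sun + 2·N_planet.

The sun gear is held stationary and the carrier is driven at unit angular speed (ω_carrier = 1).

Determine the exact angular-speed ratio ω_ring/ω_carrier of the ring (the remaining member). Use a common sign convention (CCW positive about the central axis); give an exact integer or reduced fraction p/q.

62/45

N_ring = 34 + 2·28 = 90
34(ω_s−ω_c) = −90(ω_r−ω_c),  ω_s=0, ω_c=1
ω_r = 1 − (34/90)(0−1) = 62/45
ω_r/ω_c = 62/45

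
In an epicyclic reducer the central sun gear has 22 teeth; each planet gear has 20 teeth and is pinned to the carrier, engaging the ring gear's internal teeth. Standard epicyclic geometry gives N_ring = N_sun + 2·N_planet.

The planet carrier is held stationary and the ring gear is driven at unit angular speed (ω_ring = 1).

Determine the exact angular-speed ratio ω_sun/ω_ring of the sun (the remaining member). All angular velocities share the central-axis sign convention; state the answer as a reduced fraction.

-31/11

N_ring = 22 + 2·20 = 62
22(ω_s−ω_c) = −62(ω_r−ω_c),  ω_c=0, ω_r=1
ω_s = 0 − (62/22)(1−0) = -31/11
ω_s/ω_r = -31/11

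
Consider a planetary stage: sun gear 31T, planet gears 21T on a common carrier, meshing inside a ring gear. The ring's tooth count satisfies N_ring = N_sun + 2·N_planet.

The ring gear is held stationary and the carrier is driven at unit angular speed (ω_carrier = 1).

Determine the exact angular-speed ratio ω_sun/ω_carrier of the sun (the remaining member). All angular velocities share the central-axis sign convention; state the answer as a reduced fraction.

N_ring = 31 + 2·21 = 73
31(ω_s−ω_c) = −73(ω_r−ω_c),  ω_r=0, ω_c=1
ω_s = 1 − (73/31)(0−1) = 104/31
ω_s/ω_c = 104/31

104/31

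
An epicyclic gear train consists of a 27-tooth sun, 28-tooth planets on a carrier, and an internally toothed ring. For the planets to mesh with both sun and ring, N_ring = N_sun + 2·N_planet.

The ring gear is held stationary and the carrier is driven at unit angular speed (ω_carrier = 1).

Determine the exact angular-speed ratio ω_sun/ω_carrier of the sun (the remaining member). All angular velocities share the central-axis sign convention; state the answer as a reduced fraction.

N_ring = 27 + 2·28 = 83
27(ω_s−ω_c) = −83(ω_r−ω_c),  ω_r=0, ω_c=1
ω_s = 1 − (83/27)(0−1) = 110/27
ω_s/ω_c = 110/27

110/27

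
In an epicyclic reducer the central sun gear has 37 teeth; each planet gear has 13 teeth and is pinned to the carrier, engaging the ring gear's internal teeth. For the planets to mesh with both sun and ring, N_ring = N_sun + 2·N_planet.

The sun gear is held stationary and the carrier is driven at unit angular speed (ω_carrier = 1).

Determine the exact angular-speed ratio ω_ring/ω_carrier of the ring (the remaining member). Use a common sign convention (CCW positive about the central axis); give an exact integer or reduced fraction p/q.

N_ring = 37 + 2·13 = 63
37(ω_s−ω_c) = −63(ω_r−ω_c),  ω_s=0, ω_c=1
ω_r = 1 − (37/63)(0−1) = 100/63
ω_r/ω_c = 100/63

100/63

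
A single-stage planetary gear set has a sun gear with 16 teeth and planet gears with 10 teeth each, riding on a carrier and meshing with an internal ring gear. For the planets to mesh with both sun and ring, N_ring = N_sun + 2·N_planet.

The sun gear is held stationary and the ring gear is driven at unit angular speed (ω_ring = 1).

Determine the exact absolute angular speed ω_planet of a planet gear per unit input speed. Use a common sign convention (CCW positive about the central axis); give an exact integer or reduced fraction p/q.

N_ring = 16 + 2·10 = 36
16(ω_s−ω_c) = −36(ω_r−ω_c),  ω_s=0, ω_r=1
16(0−ω_c) = −36(1−ω_c)  ⇒  52ω_c = 36  ⇒  ω_c = 9/13
sun–planet: 16·(0−9/13) = −10·(ω_p−ω_c)  ⇒  ω_p−ω_c = −(16/10)·(-9/13) = 72/65
ω_p = 9/13 + 72/65 = 9/5

9/5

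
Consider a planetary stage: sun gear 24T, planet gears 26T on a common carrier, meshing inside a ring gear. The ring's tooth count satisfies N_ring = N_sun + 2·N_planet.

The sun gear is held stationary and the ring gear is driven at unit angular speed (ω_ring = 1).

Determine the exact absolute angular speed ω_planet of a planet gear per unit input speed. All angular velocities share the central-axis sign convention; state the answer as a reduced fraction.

N_ring = 24 + 2·26 = 76
24(ω_s−ω_c) = −76(ω_r−ω_c),  ω_s=0, ω_r=1
24(0−ω_c) = −76(1−ω_c)  ⇒  100ω_c = 76  ⇒  ω_c = 19/25
sun–planet: 24·(0−19/25) = −26·(ω_p−ω_c)  ⇒  ω_p−ω_c = −(24/26)·(-19/25) = 228/325
ω_p = 19/25 + 228/325 = 19/13

19/13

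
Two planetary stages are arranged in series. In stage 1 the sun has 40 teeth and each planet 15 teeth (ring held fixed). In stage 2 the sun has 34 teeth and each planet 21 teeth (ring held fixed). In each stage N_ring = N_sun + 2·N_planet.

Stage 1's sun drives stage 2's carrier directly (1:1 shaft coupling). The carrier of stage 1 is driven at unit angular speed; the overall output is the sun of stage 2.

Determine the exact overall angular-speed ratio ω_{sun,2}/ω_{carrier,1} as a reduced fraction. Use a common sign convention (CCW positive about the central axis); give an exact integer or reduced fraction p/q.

Stage 1: N_ring = 40 + 2·15 = 70
Stage 1: 40(ω_s−ω_c) = −70(ω_r−ω_c),  ω_r=0, ω_c=1
Stage 1: ω_s = 1 − (70/40)(0−1) = 11/4
  ⇒ ω_s¹/ω_c¹ = 11/4
Stage 2: N_ring = 34 + 2·21 = 76
Stage 2: 34(ω_s−ω_c) = −76(ω_r−ω_c),  ω_r=0, ω_c=1
Stage 2: ω_s = 1 − (76/34)(0−1) = 55/17
  ⇒ ω_s²/ω_c² = 55/17
Coupling ω_c² = ω_s¹ ⇒ overall = 11/4 × 55/17 = 605/68

605/68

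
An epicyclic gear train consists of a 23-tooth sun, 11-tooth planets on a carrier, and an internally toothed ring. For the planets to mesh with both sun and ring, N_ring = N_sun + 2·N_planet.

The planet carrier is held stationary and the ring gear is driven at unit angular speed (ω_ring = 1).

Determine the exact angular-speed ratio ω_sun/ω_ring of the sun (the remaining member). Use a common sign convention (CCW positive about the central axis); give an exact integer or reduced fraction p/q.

-45/23

N_ring = 23 + 2·11 = 45
23(ω_s−ω_c) = −45(ω_r−ω_c),  ω_c=0, ω_r=1
ω_s = 0 − (45/23)(1−0) = -45/23
ω_s/ω_r = -45/23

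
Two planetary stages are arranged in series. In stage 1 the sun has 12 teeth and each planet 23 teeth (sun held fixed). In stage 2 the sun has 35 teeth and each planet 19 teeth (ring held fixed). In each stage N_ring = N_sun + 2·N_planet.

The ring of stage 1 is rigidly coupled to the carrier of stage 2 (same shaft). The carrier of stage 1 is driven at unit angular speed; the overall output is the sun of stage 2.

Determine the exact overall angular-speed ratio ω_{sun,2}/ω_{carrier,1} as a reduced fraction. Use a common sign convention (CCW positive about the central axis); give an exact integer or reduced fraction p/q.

Stage 1: N_ring = 12 + 2·23 = 58
Stage 1: 12(ω_s−ω_c) = −58(ω_r−ω_c),  ω_s=0, ω_c=1
Stage 1: ω_r = 1 − (12/58)(0−1) = 35/29
  ⇒ ω_r¹/ω_c¹ = 35/29
Stage 2: N_ring = 35 + 2·19 = 73
Stage 2: 35(ω_s−ω_c) = −73(ω_r−ω_c),  ω_r=0, ω_c=1
Stage 2: ω_s = 1 − (73/35)(0−1) = 108/35
  ⇒ ω_s²/ω_c² = 108/35
Coupling ω_c² = ω_r¹ ⇒ overall = 35/29 × 108/35 = 108/29

108/29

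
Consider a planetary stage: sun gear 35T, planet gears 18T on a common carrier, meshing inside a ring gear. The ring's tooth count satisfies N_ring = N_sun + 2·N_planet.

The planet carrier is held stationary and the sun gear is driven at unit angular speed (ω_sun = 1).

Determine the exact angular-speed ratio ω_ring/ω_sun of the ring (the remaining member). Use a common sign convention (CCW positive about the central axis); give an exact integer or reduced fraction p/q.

N_ring = 35 + 2·18 = 71
35(ω_s−ω_c) = −71(ω_r−ω_c),  ω_c=0, ω_s=1
ω_r = 0 − (35/71)(1−0) = -35/71
ω_r/ω_s = -35/71

-35/71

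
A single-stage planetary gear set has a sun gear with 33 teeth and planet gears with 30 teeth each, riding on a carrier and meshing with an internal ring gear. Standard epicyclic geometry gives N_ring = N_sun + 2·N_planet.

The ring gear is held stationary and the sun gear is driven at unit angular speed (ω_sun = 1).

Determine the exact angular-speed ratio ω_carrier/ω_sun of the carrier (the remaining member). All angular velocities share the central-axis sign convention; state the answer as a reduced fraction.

11/42

N_ring = 33 + 2·30 = 93
33(ω_s−ω_c) = −93(ω_r−ω_c),  ω_r=0, ω_s=1
33(1−ω_c) = −93(0−ω_c)  ⇒  126ω_c = 33  ⇒  ω_c = 11/42
ω_c/ω_s = 11/42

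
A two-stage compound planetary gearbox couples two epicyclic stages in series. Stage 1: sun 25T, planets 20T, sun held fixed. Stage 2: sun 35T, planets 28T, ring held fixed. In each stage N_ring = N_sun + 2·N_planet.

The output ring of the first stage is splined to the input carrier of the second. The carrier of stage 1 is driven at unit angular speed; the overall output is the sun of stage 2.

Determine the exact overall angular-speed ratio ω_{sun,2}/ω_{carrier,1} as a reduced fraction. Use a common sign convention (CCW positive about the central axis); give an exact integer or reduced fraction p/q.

Stage 1: N_ring = 25 + 2·20 = 65
Stage 1: 25(ω_s−ω_c) = −65(ω_r−ω_c),  ω_s=0, ω_c=1
Stage 1: ω_r = 1 − (25/65)(0−1) = 18/13
  ⇒ ω_r¹/ω_c¹ = 18/13
Stage 2: N_ring = 35 + 2·28 = 91
Stage 2: 35(ω_s−ω_c) = −91(ω_r−ω_c),  ω_r=0, ω_c=1
Stage 2: ω_s = 1 − (91/35)(0−1) = 18/5
  ⇒ ω_s²/ω_c² = 18/5
Coupling ω_c² = ω_r¹ ⇒ overall = 18/13 × 18/5 = 324/65

324/65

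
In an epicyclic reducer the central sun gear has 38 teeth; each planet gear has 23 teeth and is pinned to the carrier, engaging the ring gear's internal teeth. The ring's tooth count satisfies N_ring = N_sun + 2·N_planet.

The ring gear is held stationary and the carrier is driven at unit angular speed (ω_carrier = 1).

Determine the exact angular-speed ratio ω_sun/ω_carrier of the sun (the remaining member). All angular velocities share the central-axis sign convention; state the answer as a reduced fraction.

N_ring = 38 + 2·23 = 84
38(ω_s−ω_c) = −84(ω_r−ω_c),  ω_r=0, ω_c=1
ω_s = 1 − (84/38)(0−1) = 61/19
ω_s/ω_c = 61/19

61/19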